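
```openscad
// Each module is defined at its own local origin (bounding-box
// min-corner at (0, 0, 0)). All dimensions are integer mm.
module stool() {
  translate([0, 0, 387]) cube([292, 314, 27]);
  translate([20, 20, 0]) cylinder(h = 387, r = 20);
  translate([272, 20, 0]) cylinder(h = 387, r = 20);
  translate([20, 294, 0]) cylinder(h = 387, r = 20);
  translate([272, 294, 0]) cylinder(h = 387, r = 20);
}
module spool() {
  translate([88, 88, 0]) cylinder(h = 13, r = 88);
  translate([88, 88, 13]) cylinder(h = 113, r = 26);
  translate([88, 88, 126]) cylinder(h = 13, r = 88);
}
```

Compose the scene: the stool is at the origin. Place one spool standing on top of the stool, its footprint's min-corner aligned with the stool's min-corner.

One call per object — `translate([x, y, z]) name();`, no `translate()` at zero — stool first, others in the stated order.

stool();
translate([0, 0, 414]) spool();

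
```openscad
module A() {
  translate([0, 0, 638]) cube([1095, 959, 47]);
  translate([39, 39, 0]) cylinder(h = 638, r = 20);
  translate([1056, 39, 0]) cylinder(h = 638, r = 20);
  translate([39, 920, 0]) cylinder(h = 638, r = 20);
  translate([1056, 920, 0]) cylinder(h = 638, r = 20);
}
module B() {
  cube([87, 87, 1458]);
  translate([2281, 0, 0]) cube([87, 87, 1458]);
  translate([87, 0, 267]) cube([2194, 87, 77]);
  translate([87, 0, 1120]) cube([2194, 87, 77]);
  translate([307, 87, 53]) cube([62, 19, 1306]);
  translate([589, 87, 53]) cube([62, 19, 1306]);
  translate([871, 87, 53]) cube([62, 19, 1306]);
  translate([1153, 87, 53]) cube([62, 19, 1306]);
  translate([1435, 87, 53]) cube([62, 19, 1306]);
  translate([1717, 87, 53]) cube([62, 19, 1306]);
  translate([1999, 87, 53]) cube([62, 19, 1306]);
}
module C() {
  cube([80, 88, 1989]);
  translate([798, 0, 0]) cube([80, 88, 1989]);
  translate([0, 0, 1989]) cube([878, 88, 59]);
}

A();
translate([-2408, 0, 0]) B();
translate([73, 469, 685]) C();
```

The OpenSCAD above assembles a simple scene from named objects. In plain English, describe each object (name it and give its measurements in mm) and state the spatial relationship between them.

A is a rectangular dining table. The top is 1095×959×47 mm with its upper surface at z = 685 mm. It stands on four round legs of 40 mm diameter, each leg's bounding box inset 19 mm from the nearest pair of top edges, running from the floor to the underside of the top.

B is a fence section. Two 87×87 mm posts, 1458 mm tall, stand on the floor with a clear span of 2194 mm between their inner faces. Two horizontal rails of 87×77 mm section span the gap between the posts with their undersides at z = 267 mm and z = 1120 mm, flush with the posts' −y face. 7 pickets, each 62 mm wide, 19 mm thick and 1306 mm tall, are fixed to the +y face of the rails with their bottoms at z = 53 mm, evenly spaced across the span with equal gaps (rounded down to the nearest mm) at the −x end and between each pair — any rounding remainder accumulates at the +x end.

C is a door frame. The clear opening is 718 mm wide and 1989 mm high. Two 80 mm wide jambs, 88 mm deep, stand either side of the opening from the floor to the top of the opening. A 59 mm thick head sits across the top of both jambs, spanning the full outside width of the frame.

The fence section is on the floor beside the table on its −x side. The door frame is on top of the table.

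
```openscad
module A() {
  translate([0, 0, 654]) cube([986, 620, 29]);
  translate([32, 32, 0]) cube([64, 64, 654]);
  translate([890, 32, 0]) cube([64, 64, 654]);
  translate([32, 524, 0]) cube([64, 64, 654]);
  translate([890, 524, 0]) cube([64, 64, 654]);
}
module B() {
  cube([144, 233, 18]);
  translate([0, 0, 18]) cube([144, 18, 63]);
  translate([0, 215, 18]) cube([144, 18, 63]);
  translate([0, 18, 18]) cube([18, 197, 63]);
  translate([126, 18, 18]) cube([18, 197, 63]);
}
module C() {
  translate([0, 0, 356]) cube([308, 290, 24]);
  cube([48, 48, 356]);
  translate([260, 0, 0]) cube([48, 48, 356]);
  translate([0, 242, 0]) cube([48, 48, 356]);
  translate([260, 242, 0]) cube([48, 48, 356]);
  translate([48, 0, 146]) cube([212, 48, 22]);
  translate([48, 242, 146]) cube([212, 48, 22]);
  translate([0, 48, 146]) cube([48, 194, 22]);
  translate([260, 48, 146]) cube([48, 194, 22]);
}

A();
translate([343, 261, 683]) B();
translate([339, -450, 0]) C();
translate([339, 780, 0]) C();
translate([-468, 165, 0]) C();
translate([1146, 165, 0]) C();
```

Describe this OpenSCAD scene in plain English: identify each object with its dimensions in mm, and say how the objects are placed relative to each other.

A is a rectangular dining table. The top is 986×620×29 mm with its upper surface at z = 683 mm. It stands on four 64×64 mm square legs, each inset 32 mm from the nearest pair of top edges, running from the floor to the underside of the top.

B is an open-topped rectangular box: outside dimensions 144×233×81 mm, with a uniform wall and base thickness of 18 mm. The base is a full 144×233 slab on the floor; four walls sit on top of the base. The front and back walls (the −y and +y sides) span the full width; the two side walls fit between them.

C is a simple wooden stool: a rectangular seat 308 mm (x) by 290 mm (y), 24 mm thick, top face at z = 380 mm, on four square legs, each 48×48 mm in cross-section. The legs rest on z = 0, each flush with a corner of the seat. Four stretchers, 48 mm wide and 22 mm tall, connect adjacent legs with their undersides at z = 146 mm, each running between the inner faces of the legs it joins and aligned with the legs' outer faces on the other axis.

The open box is on top of the table. Four stools sit around the table at the −y, +y, −x, +x sides.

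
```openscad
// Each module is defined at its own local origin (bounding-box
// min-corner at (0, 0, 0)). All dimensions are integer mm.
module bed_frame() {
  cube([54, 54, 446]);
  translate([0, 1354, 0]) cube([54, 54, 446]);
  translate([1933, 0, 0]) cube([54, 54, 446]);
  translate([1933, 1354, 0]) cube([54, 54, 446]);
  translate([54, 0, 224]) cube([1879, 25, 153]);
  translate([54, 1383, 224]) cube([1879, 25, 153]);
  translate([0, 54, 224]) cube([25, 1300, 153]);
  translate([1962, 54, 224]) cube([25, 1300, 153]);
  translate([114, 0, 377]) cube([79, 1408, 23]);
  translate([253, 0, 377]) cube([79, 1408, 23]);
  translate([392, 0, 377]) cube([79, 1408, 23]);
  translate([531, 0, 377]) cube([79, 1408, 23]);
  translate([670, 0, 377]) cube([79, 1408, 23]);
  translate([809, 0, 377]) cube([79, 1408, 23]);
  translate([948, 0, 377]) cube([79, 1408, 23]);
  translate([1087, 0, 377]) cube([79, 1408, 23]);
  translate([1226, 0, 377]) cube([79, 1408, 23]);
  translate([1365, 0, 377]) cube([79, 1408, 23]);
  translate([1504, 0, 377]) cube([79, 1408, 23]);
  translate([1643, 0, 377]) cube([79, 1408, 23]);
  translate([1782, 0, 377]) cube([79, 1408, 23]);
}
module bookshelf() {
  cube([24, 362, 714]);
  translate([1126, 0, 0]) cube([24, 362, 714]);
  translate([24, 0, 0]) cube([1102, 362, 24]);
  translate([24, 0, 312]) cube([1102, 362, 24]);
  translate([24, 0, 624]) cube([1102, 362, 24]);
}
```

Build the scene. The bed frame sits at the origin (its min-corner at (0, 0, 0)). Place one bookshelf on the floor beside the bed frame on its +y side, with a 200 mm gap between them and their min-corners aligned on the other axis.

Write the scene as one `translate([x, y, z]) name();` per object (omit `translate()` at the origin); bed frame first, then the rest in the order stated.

bed_frame();
translate([0, 1608, 0]) bookshelf();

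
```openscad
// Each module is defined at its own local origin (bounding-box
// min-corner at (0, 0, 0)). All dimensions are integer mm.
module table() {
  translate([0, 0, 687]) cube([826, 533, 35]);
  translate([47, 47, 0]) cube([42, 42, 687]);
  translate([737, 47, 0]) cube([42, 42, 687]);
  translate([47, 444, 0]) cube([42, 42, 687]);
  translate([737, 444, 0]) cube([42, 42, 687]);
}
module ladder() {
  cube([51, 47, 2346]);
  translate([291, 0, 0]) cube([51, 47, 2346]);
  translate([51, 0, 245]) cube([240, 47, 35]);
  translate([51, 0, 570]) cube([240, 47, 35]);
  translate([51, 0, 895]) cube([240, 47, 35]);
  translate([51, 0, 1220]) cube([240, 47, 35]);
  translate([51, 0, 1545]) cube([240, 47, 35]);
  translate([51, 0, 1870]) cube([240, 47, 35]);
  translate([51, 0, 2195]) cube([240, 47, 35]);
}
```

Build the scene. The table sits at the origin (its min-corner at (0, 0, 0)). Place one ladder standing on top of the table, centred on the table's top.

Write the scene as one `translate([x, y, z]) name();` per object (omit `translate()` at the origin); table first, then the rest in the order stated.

table();
translate([242, 243, 722]) ladder();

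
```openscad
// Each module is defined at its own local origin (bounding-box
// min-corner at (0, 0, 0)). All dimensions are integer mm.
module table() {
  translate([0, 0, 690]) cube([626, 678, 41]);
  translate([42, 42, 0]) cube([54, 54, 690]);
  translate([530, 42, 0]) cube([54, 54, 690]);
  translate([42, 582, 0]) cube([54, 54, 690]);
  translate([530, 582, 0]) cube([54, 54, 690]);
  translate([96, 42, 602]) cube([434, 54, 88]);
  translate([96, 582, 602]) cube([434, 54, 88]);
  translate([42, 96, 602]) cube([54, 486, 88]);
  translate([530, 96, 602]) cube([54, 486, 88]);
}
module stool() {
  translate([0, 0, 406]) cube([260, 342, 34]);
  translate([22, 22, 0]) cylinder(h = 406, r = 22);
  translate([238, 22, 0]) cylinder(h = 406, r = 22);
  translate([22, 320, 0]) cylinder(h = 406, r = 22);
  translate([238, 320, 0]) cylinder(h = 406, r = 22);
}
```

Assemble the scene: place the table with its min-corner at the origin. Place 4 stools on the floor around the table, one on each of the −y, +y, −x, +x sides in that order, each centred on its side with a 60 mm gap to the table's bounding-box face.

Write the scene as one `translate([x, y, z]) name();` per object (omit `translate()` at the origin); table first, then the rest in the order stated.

table();
translate([183, -402, 0]) stool();
translate([183, 738, 0]) stool();
translate([-320, 168, 0]) stool();
translate([686, 168, 0]) stool();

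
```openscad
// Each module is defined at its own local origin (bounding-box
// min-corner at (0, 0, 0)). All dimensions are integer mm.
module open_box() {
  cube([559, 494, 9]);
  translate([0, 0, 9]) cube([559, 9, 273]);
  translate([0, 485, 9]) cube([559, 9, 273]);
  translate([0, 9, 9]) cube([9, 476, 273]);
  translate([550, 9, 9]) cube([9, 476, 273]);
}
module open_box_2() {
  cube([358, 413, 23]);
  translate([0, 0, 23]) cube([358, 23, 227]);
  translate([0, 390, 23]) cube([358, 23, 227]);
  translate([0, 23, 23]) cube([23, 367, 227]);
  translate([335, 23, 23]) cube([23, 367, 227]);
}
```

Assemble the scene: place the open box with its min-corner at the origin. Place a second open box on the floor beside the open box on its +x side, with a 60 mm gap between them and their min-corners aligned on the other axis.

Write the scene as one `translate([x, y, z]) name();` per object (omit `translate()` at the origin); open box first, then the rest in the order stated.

open_box();
translate([619, 0, 0]) open_box_2();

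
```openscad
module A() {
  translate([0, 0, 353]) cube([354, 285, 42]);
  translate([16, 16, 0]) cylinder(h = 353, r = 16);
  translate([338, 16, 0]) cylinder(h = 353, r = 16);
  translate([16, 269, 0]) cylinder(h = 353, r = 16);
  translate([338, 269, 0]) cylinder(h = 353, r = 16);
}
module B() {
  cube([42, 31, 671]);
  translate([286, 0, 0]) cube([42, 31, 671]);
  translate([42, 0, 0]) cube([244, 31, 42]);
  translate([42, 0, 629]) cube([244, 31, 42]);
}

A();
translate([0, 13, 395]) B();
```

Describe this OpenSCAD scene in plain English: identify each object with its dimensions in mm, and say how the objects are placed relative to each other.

A is a four-legged stool. The seat is 354×285 mm, 42 mm thick, top at z = 395 mm. It stands on four round legs, each 32 mm in diameter, from z = 0 to the seat underside, each leg's axis is inset half a diameter from the nearest pair of seat edges (so the leg's bounding box is flush with the corner).

B is a rectangular picture frame lying in the x–z plane (depth along y). The opening is 244 mm wide (x) by 587 mm tall (z), surrounded by a border 42 mm wide on all four sides. The frame is 31 mm deep and is made of two full-height vertical stiles with two horizontal rails fitted between them.

The picture frame is on top of the stool.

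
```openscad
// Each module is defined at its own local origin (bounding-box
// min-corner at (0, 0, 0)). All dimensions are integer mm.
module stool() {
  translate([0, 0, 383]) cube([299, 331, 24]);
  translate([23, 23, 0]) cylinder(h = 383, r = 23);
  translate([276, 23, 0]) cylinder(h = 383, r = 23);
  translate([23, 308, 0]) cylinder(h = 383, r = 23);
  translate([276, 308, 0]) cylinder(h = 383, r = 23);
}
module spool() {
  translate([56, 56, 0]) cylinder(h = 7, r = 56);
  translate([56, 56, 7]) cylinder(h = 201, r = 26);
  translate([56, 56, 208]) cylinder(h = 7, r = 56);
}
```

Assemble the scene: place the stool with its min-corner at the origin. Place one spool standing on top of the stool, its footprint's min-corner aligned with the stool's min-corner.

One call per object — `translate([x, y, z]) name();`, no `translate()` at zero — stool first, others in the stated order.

stool();
translate([0, 0, 407]) spool();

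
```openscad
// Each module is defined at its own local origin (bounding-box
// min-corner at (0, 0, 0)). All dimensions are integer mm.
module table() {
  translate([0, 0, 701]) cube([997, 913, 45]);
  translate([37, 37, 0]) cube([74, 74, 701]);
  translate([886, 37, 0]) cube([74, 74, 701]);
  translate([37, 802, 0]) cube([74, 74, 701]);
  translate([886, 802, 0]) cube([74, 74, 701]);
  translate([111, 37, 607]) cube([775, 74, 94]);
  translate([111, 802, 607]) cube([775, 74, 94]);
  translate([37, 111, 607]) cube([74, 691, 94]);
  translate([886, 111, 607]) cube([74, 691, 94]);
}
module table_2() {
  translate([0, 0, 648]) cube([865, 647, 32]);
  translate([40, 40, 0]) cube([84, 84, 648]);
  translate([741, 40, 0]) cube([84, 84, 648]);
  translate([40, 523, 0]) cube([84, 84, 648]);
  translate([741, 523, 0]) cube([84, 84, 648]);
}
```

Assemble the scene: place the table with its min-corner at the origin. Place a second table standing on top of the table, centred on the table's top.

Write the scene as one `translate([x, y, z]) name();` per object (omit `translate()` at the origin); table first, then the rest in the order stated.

table();
translate([66, 133, 746]) table_2();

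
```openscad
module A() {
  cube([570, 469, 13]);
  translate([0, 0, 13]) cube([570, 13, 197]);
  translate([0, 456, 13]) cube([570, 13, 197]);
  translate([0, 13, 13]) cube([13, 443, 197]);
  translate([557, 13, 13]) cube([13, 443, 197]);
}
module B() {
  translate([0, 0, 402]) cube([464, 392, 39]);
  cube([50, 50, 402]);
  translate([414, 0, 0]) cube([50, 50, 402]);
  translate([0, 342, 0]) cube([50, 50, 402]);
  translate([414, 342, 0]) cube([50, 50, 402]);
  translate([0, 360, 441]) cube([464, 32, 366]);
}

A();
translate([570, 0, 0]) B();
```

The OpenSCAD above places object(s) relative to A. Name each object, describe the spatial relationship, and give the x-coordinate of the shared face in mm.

A is an open box. B is a chair. The chair is against the open box's +x side, with their −y faces flush. The x-coordinate of the shared face is 570 mm.

The open box's +x face and the chair's −x face are both at x = 570 mm.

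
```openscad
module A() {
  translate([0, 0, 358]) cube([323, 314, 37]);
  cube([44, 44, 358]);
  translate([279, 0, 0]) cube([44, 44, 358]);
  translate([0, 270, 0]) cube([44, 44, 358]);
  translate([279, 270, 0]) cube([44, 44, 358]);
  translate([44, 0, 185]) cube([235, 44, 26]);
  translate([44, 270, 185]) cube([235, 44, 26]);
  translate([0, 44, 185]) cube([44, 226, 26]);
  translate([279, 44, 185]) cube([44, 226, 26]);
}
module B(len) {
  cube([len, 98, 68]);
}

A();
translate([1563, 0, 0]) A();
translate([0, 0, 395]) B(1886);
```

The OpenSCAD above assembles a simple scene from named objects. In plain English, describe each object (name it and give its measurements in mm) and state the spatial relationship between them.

A is a four-legged stool. The seat is a 323×314×37 mm slab whose top surface is at z = 395 mm; four square legs, each 44×44 mm in cross-section, run from the floor (z = 0) to the underside of the seat, each flush with a corner of the seat. Four stretchers, 44 mm wide and 26 mm tall, connect adjacent legs with their undersides at z = 185 mm, each running between the inner faces of the legs it joins and aligned with the legs' outer faces on the other axis.

B is a rectangular beam 1886 mm long (x), 98 mm deep (y), 68 mm thick (z).

The beam spans the tops of two stools placed 1240 mm apart, resting at z = 395 mm.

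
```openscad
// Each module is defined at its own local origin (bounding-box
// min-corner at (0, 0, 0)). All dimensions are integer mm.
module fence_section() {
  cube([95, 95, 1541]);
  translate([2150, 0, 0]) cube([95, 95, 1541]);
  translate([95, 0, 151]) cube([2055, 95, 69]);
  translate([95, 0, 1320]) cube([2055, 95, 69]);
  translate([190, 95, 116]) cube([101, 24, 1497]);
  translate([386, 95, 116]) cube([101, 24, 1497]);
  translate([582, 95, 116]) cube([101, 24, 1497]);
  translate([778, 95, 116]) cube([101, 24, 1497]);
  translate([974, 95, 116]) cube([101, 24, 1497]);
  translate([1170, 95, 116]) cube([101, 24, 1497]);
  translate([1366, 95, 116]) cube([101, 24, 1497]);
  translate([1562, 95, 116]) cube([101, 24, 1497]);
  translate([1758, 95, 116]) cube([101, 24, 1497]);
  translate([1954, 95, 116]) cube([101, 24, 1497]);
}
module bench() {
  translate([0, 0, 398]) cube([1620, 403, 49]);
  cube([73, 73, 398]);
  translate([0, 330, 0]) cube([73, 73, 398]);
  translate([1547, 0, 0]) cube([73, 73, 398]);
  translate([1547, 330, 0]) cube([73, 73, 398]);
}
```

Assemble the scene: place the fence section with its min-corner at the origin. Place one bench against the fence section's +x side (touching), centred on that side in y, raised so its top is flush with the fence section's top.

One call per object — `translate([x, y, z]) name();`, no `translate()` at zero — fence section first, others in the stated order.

fence_section();
translate([2245, -142, 1166]) bench();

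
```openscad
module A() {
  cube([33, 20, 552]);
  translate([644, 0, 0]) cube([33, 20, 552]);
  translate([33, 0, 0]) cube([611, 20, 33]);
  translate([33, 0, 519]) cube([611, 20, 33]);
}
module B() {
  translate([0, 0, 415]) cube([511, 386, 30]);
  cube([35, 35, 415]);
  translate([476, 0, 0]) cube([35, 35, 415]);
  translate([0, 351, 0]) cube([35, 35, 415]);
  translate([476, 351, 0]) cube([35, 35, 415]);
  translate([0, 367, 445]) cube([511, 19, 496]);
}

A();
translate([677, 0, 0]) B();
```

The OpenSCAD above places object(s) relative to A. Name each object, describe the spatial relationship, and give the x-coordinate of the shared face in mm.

The picture frame's +x face and the chair's −x face are both at x = 677 mm.

A is a picture frame. B is a chair. The chair is against the picture frame's +x side, with their −y faces flush. The x-coordinate of the shared face is 677 mm.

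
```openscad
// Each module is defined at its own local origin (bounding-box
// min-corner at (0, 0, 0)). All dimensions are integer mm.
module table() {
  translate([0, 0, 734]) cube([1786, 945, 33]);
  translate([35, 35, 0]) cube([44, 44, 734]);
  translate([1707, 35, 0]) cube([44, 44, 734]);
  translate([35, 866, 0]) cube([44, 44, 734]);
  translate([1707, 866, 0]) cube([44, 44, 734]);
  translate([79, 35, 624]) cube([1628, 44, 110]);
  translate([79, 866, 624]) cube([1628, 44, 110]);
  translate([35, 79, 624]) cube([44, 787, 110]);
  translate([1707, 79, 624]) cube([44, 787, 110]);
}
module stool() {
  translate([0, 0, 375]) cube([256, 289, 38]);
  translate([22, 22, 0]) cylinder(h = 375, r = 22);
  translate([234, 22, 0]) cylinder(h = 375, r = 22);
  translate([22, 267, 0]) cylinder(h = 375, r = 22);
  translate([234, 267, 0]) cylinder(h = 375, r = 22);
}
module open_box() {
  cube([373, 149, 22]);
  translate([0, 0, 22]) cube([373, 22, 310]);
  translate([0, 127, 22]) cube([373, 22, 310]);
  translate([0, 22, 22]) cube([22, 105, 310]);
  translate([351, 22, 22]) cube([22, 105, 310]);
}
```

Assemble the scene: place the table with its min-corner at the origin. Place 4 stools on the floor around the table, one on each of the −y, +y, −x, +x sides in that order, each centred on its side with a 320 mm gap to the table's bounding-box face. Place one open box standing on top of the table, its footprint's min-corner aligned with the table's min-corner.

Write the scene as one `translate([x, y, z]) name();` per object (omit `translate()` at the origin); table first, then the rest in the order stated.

table();
translate([765, -609, 0]) stool();
translate([765, 1265, 0]) stool();
translate([-576, 328, 0]) stool();
translate([2106, 328, 0]) stool();
translate([0, 0, 767]) open_box();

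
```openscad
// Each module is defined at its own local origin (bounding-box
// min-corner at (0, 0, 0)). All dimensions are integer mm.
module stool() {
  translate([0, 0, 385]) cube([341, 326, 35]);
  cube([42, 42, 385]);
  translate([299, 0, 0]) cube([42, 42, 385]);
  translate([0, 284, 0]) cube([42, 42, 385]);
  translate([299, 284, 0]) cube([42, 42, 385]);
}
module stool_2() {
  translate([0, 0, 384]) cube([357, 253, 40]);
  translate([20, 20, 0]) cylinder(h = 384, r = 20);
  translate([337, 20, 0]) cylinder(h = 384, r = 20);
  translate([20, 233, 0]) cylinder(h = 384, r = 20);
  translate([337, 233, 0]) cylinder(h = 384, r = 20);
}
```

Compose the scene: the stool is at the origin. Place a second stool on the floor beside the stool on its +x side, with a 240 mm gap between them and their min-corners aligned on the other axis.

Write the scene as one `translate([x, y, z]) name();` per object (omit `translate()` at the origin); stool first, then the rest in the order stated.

stool();
translate([581, 0, 0]) stool_2();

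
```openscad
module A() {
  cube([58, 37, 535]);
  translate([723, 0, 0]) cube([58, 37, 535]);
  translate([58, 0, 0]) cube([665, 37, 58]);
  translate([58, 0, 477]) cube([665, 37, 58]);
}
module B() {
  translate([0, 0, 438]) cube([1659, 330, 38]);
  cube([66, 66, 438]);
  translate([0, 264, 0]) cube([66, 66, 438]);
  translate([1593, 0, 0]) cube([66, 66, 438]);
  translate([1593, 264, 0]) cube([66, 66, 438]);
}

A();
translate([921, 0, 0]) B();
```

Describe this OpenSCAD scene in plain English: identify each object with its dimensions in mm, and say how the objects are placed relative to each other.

A is a picture frame with a 665×419 mm rectangular opening (x by z) and a uniform 58 mm border on every side. Frame depth is 37 mm along y. It is built from two vertical stiles running the full outside height and two horizontal rails spanning the gap between the stiles.

B is a long wooden bench with a 1659 mm (x) × 330 mm (y) seat, 38 mm thick, its top surface 476 mm above the floor. Four 66 mm square legs at the seat corners, flush with the edges, run from z = 0 to the seat underside.

The bench is on the floor beside the picture frame on its +x side.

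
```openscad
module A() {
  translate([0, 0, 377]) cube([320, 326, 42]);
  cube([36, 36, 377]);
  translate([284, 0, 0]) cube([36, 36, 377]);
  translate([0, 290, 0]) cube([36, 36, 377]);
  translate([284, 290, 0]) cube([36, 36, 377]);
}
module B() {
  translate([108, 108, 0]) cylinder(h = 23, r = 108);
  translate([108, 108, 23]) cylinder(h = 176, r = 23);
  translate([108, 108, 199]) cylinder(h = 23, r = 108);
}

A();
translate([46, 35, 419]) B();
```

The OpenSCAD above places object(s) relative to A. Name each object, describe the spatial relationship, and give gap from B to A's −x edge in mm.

The spool's min-x is at 46; the stool's min-x is 0; gap = 46 mm.

A is a stool. B is a spool. The spool is on top of the stool. The gap from the spool to the stool's −x edge is 46 mm.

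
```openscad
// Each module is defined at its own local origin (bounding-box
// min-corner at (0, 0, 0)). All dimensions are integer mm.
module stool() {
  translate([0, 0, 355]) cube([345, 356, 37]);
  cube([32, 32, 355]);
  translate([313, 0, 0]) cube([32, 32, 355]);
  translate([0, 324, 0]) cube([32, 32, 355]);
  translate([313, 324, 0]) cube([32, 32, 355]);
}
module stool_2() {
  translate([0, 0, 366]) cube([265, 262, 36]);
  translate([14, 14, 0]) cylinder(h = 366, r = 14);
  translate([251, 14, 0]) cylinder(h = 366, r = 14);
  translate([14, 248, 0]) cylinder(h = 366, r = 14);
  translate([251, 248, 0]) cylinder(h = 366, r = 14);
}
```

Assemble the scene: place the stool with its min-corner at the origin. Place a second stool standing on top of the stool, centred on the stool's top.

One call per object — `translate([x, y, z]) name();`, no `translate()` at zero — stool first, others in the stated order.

stool();
translate([40, 47, 392]) stool_2();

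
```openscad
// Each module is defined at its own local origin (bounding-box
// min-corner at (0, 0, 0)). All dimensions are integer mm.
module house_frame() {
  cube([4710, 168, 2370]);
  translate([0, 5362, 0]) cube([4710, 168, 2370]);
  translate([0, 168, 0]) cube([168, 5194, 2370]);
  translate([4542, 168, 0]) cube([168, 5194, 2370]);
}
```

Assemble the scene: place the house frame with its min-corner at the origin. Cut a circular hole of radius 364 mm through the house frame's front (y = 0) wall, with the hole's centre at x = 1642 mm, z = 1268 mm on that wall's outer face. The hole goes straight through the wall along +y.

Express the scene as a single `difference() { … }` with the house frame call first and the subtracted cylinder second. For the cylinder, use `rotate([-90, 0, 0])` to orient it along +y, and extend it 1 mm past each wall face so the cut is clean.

difference() {
  house_frame();
  translate([1642, -1, 1268]) rotate([-90, 0, 0]) cylinder(h = 170, r = 364);
}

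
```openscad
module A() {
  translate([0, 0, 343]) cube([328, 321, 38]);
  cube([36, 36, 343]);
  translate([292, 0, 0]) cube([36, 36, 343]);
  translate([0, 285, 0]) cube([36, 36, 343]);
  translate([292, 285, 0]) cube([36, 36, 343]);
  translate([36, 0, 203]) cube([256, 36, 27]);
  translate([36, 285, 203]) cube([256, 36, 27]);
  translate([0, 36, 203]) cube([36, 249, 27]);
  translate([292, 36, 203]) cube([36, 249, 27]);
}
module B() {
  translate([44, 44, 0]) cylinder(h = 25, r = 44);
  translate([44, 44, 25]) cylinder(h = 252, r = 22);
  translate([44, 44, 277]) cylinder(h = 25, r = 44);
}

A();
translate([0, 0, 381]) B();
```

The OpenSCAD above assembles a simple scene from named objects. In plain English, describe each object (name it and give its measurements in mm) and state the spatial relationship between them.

A is a four-legged stool. The seat is a 328×321×38 mm slab whose top surface is at z = 381 mm; four square legs, each 36×36 mm in cross-section, run from the floor (z = 0) to the underside of the seat, each flush with a corner of the seat. Four stretchers, 36 mm wide and 27 mm tall, connect adjacent legs with their undersides at z = 203 mm, each running between the inner faces of the legs it joins and aligned with the legs' outer faces on the other axis.

B is a spool: two coaxial disc flanges of radius 44 mm and thickness 25 mm, joined by a core cylinder of radius 22 mm and height 252 mm. The lower flange rests on z = 0 and the three cylinders share a vertical axis.

The spool is on top of the stool.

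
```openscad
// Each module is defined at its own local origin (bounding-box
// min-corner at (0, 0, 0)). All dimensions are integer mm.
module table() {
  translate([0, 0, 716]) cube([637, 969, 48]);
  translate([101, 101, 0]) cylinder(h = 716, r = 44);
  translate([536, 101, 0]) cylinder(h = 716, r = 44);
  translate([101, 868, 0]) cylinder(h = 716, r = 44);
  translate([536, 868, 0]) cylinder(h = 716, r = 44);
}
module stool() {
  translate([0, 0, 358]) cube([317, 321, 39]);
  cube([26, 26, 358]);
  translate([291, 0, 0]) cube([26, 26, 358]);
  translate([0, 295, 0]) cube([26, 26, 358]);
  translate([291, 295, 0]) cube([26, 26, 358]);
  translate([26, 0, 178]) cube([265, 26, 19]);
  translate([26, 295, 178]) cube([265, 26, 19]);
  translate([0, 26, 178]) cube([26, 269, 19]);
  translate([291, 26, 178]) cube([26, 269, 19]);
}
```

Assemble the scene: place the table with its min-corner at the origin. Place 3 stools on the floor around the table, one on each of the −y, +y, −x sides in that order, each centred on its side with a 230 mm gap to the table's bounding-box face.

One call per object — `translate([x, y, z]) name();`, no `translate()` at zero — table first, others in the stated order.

table();
translate([160, -551, 0]) stool();
translate([160, 1199, 0]) stool();
translate([-547, 324, 0]) stool();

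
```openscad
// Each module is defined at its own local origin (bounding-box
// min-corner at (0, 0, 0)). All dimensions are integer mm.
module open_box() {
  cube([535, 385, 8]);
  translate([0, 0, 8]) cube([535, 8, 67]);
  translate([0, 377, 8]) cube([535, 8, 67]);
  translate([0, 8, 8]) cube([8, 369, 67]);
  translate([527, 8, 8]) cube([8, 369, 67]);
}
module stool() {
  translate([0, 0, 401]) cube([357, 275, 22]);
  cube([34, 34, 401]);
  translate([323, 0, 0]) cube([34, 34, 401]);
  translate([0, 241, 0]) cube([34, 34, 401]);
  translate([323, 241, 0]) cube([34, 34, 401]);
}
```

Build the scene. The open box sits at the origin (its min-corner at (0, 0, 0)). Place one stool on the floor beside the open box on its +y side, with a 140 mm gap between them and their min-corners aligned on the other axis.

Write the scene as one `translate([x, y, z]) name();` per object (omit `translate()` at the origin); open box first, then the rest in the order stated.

open_box();
translate([0, 525, 0]) stool();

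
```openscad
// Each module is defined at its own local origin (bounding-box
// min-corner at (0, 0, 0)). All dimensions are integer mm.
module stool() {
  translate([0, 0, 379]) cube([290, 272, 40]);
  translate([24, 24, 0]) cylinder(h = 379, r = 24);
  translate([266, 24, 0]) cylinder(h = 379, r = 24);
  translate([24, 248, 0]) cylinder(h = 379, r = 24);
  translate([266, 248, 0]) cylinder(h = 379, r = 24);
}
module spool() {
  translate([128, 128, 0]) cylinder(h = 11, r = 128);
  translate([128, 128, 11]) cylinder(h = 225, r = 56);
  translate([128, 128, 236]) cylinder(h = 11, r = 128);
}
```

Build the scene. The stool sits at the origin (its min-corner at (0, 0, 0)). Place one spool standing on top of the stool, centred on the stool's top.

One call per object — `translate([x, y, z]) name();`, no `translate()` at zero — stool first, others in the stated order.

stool();
translate([17, 8, 419]) spool();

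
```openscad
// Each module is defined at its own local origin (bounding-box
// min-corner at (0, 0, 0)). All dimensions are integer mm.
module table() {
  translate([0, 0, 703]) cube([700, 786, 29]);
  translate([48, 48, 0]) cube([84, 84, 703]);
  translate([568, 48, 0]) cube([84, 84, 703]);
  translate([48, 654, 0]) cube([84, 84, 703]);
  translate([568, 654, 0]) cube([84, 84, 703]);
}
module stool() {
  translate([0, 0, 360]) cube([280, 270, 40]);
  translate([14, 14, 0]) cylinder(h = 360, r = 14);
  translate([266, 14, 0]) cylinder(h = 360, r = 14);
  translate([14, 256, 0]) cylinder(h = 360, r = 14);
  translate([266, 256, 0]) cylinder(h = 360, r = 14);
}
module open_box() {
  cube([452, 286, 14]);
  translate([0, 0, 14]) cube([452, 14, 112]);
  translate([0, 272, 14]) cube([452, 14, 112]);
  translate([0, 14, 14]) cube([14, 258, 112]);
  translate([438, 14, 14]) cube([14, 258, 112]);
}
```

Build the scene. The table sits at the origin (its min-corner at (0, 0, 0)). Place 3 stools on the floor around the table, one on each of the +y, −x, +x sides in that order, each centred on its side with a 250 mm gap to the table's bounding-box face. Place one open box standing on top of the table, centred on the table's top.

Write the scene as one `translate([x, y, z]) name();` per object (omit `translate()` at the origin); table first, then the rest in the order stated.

table();
translate([210, 1036, 0]) stool();
translate([-530, 258, 0]) stool();
translate([950, 258, 0]) stool();
translate([124, 250, 732]) open_box();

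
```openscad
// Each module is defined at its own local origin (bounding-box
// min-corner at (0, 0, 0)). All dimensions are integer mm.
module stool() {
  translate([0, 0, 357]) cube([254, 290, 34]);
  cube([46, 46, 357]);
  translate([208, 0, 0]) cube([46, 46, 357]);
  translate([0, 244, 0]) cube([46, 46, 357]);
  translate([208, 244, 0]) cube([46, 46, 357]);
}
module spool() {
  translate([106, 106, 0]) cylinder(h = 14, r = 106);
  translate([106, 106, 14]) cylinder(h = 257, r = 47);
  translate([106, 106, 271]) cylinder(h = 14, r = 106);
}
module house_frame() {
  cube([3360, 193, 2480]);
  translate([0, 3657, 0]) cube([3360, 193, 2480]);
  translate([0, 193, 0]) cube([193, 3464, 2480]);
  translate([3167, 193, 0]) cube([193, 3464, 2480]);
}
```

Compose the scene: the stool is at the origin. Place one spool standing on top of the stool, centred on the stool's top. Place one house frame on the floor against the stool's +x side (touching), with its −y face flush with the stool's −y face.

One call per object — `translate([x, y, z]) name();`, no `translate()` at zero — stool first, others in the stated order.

stool();
translate([21, 39, 391]) spool();
translate([254, 0, 0]) house_frame();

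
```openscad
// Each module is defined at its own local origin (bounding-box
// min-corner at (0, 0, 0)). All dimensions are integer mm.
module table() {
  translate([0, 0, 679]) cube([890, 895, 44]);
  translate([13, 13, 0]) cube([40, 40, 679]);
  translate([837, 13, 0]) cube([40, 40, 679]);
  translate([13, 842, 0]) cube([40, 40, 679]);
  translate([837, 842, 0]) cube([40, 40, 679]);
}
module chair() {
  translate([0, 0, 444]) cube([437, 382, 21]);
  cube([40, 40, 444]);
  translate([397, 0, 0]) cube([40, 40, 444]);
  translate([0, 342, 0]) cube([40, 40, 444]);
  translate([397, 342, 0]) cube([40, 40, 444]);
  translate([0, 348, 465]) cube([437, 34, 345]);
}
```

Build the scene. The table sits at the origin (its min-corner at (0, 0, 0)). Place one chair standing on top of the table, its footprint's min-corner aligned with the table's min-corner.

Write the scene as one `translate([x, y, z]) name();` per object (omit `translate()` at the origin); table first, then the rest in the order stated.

table();
translate([0, 0, 723]) chair();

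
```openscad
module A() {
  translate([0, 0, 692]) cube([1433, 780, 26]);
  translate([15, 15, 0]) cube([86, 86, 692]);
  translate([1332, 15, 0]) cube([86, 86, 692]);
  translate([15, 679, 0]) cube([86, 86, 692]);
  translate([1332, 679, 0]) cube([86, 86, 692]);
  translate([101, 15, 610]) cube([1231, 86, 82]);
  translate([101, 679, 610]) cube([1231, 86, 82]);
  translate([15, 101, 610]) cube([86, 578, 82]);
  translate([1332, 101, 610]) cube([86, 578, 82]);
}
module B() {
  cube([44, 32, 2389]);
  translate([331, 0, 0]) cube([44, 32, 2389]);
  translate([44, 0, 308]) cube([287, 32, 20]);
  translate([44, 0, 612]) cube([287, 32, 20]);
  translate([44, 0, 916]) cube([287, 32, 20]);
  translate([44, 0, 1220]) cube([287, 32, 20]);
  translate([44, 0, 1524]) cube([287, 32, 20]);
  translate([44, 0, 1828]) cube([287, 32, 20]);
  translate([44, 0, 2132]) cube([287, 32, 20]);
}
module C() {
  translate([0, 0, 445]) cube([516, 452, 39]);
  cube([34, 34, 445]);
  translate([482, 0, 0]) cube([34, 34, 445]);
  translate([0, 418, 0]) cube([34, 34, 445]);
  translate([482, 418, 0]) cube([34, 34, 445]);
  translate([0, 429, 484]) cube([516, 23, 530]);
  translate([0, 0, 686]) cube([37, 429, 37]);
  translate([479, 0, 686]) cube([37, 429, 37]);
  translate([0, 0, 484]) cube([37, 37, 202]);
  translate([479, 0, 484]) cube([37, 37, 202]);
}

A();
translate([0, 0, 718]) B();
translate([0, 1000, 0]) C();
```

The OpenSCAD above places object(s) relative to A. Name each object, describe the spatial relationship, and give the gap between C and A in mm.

The chair's nearest face is 220 mm from the table's +y face.

A is a table. B is a ladder. C is a chair. The ladder is on top of the table. The chair is on the floor beside the table on its +y side. The gap between the chair and the table is 220 mm.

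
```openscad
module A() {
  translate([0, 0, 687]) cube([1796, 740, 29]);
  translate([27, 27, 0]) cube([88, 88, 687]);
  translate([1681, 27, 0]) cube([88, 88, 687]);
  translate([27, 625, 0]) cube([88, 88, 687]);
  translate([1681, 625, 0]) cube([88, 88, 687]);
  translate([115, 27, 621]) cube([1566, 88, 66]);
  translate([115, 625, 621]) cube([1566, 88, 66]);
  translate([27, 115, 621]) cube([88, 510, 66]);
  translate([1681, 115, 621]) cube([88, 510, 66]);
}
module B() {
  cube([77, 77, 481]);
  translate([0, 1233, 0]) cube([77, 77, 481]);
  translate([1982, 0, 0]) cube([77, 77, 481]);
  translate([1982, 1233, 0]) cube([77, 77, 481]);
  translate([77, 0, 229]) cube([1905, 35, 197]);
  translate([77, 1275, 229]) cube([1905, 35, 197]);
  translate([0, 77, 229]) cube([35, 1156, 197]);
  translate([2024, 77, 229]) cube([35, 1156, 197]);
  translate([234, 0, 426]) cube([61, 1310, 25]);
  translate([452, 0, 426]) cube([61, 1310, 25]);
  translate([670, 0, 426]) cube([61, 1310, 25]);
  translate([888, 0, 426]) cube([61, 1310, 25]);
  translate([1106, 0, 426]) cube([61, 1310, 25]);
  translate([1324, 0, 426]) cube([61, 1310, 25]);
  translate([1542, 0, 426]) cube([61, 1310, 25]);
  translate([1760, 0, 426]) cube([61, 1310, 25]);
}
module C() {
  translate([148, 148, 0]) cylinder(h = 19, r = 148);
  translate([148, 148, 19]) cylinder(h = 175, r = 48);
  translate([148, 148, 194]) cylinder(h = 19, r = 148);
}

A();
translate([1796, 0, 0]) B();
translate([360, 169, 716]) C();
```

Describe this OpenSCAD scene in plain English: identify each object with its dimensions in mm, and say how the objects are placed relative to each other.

A is a rectangular dining table. The top is 1796×740×29 mm with its upper surface at z = 716 mm. It stands on four 88×88 mm square legs, each inset 27 mm from the nearest pair of top edges, running from the floor to the underside of the top. Four apron rails, 88 mm thick and 66 mm tall, run between adjacent legs with their top edges flush with the underside of the top and their outer faces flush with the legs' outer faces.

B is a bed frame 2059 mm long (x) by 1310 mm wide (y). Four 77×77 mm corner posts, 481 mm tall, at the corners of the footprint. Four rails of 35 mm thickness and 197 mm height run between adjacent posts with their undersides at z = 229 mm, their outer faces flush with the outside of the frame (the two x-running rails run between the posts' inner faces; the two y-running rails run between the posts' inner faces). 8 slats, each 61 mm wide (x) and 25 mm thick, lie across the top of the two x-running rails, running the full 1310 mm width of the frame in y; the slats are evenly spaced along x between the inner faces of the end posts with equal gaps (rounded down to the nearest mm) at the −x end and between each pair — any rounding remainder accumulates at the +x end.

C is a spool: two coaxial disc flanges of radius 148 mm and thickness 19 mm, joined by a core cylinder of radius 48 mm and height 175 mm. The lower flange rests on z = 0 and the three cylinders share a vertical axis.

The bed frame is against the table's +x side, with their −y faces flush. The spool is on top of the table.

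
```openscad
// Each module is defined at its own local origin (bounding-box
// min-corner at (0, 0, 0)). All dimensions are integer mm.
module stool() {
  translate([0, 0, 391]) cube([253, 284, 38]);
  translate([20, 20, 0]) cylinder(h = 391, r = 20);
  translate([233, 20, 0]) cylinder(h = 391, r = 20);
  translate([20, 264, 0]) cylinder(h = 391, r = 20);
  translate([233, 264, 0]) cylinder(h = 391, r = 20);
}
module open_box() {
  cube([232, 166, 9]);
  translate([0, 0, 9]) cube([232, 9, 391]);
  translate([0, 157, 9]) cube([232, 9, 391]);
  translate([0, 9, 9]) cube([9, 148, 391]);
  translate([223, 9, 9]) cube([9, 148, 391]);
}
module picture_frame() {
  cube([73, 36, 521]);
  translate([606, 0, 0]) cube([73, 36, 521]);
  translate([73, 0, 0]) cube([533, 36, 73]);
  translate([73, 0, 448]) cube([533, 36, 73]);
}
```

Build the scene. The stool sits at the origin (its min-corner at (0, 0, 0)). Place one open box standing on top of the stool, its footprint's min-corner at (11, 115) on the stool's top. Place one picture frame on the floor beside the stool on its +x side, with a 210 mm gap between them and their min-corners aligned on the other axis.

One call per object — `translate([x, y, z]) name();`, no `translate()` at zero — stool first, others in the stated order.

stool();
translate([11, 115, 429]) open_box();
translate([463, 0, 0]) picture_frame();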